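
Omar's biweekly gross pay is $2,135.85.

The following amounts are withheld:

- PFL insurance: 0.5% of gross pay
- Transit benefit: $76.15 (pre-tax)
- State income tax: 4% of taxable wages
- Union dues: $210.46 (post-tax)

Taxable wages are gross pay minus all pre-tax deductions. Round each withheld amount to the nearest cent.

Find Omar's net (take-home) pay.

Transit benefit: $76.15
Taxable wages = $2,135.85 − $76.15 = $2,059.70
State income tax: $2,059.70 × 0.04 = $82.39
PFL insurance: $2,135.85 × 0.005 = $10.68
Union dues: $210.46
Total deductions = $76.15 + $82.39 + $10.68 + $210.46 = $379.68
Net pay = $2,135.85 − $379.68 = $1,756.17

$1,756.17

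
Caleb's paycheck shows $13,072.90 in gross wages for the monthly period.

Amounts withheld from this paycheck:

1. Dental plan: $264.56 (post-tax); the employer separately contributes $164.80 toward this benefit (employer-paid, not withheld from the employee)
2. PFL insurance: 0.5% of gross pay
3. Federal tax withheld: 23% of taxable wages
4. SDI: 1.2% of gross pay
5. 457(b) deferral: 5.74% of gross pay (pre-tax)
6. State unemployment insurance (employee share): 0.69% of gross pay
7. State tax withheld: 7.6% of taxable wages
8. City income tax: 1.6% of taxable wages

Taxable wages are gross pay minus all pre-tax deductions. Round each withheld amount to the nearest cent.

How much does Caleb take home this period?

$7,777.68

457(b) deferral: $13,072.90 × 0.0574 = $750.38
Taxable wages = $13,072.90 − $750.38 = $12,322.52
Federal tax withheld: $12,322.52 × 0.23 = $2,834.18
City income tax: $12,322.52 × 0.016 = $197.16
State tax withheld: $12,322.52 × 0.076 = $936.51
State unemployment insurance (employee share): $13,072.90 × 0.0069 = $90.20
PFL insurance: $13,072.90 × 0.005 = $65.36
SDI: $13,072.90 × 0.012 = $156.87
Dental plan: $264.56
(Employer's $164.80 toward dental plan is not withheld from the employee.)
Total deductions = $750.38 + $2,834.18 + $197.16 + $936.51 + $90.20 + $65.36 + $156.87 + $264.56 = $5,295.22
Net pay = $13,072.90 − $5,295.22 = $7,777.68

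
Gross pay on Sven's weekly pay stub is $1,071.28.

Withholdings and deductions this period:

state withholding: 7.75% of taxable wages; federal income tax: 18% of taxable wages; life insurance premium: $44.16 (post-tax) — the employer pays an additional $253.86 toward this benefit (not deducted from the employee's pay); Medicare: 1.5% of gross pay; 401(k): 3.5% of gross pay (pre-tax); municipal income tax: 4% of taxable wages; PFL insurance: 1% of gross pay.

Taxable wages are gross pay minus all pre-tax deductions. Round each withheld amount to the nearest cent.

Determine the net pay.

$655.30

401(k): $1,071.28 × 0.035 = $37.49
Taxable wages = $1,071.28 − $37.49 = $1,033.79
Municipal income tax: $1,033.79 × 0.04 = $41.35
State withholding: $1,033.79 × 0.0775 = $80.12
Federal income tax: $1,033.79 × 0.18 = $186.08
Medicare: $1,071.28 × 0.015 = $16.07
PFL insurance: $1,071.28 × 0.01 = $10.71
Life insurance premium: $44.16
(Employer's $253.86 toward life insurance premium is not withheld from the employee.)
Total deductions = $37.49 + $41.35 + $80.12 + $186.08 + $16.07 + $10.71 + $44.16 = $415.98
Net pay = $1,071.28 − $415.98 = $655.30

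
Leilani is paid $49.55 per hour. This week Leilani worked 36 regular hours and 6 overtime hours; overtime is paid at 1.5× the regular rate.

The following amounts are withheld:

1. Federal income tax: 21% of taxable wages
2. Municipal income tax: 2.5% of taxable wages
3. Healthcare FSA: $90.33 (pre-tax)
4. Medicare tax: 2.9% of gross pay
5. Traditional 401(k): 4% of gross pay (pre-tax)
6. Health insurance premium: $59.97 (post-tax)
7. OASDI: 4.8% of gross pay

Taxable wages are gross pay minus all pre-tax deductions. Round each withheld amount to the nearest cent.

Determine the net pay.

$1,336.76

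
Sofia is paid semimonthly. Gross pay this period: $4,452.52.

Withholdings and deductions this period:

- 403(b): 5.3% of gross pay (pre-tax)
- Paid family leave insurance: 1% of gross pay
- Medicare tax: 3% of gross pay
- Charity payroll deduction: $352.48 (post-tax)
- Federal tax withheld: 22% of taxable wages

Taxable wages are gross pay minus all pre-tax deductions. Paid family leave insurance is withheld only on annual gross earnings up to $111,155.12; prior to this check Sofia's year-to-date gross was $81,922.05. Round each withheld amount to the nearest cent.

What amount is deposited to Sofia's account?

$2,758.31

403(b): $4,452.52 × 0.053 = $235.98
Taxable wages = $4,452.52 − $235.98 = $4,216.54
Federal tax withheld: $4,216.54 × 0.22 = $927.64
Medicare tax: $4,452.52 × 0.03 = $133.58
Paid family leave insurance: cap not yet reached, full $4,452.52 is subject → $4,452.52 × 0.01 = $44.53
Charity payroll deduction: $352.48
Total deductions = $235.98 + $927.64 + $133.58 + $44.53 + $352.48 = $1,694.21
Net pay = $4,452.52 − $1,694.21 = $2,758.31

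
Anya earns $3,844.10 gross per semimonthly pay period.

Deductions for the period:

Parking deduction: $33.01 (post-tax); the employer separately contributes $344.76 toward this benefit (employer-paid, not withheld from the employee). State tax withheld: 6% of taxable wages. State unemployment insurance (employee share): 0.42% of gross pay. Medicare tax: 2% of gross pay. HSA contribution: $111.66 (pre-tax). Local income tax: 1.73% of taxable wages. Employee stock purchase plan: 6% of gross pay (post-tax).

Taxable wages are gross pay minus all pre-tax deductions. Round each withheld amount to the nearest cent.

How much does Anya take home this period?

$3,087.23

HSA contribution: $111.66
Taxable wages = $3,844.10 − $111.66 = $3,732.44
State tax withheld: $3,732.44 × 0.06 = $223.95
Local income tax: $3,732.44 × 0.0173 = $64.57
Medicare tax: $3,844.10 × 0.02 = $76.88
State unemployment insurance (employee share): $3,844.10 × 0.0042 = $16.15
Employee stock purchase plan: $3,844.10 × 0.06 = $230.65
Parking deduction: $33.01
(Employer's $344.76 toward parking deduction is not withheld from the employee.)
Total deductions = $111.66 + $223.95 + $64.57 + $76.88 + $16.15 + $230.65 + $33.01 = $756.87
Net pay = $3,844.10 − $756.87 = $3,087.23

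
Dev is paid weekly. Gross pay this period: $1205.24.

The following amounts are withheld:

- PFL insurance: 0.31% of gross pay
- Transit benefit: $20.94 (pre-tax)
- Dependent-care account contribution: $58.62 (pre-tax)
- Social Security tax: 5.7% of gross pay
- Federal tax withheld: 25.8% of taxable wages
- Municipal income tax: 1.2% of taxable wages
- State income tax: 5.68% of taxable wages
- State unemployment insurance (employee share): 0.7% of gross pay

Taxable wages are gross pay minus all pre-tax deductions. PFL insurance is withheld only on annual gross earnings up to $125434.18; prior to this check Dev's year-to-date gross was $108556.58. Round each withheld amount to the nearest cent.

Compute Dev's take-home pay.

Transit benefit: $20.94
Dependent-care account contribution: $58.62
Pre-tax total = $20.94 + $58.62 = $79.56
Taxable wages = $1205.24 − $79.56 = $1125.68
Federal tax withheld: $1125.68 × 0.258 = $290.43
Municipal income tax: $1125.68 × 0.012 = $13.51
State income tax: $1125.68 × 0.0568 = $63.94
State unemployment insurance (employee share): $1205.24 × 0.007 = $8.44
Social Security tax: $1205.24 × 0.057 = $68.70
PFL insurance: cap not yet reached, full $1205.24 is subject → $1205.24 × 0.0031 = $3.74
Total deductions = $20.94 + $58.62 + $290.43 + $13.51 + $63.94 + $8.44 + $68.70 + $3.74 = $528.32
Net pay = $1205.24 − $528.32 = $676.92

$676.92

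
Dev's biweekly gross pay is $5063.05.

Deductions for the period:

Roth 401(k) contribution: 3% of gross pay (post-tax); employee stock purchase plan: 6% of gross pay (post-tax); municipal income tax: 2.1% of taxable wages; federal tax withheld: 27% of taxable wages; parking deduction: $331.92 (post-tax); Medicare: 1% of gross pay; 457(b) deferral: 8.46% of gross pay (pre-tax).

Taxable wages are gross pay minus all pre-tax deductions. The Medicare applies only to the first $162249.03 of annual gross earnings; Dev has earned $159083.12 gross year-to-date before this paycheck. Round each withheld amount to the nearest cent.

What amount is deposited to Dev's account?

$2466.77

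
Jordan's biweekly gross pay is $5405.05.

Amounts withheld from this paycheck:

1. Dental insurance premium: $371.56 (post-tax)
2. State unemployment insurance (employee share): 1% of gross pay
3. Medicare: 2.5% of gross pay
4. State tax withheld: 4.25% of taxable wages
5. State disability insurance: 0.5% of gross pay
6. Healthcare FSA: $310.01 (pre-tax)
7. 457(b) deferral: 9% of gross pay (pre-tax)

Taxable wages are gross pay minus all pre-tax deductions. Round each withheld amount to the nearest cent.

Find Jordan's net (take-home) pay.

$3824.95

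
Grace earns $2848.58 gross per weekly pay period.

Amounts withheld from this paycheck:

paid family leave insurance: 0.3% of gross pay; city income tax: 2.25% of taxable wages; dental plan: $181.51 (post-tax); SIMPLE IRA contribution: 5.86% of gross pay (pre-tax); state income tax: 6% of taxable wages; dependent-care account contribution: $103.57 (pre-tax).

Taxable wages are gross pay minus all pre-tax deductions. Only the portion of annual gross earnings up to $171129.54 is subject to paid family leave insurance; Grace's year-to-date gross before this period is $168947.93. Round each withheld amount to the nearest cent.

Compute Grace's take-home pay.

$2177.34

SIMPLE IRA contribution: $2848.58 × 0.0586 = $166.93
Dependent-care account contribution: $103.57
Pre-tax total = $166.93 + $103.57 = $270.50
Taxable wages = $2848.58 − $270.50 = $2578.08
State income tax: $2578.08 × 0.06 = $154.68
City income tax: $2578.08 × 0.0225 = $58.01
Paid family leave insurance: only $171129.54 − $168947.93 = $2181.61 of this check is subject → $2181.61 × 0.003 = $6.54
Dental plan: $181.51
Total deductions = $166.93 + $103.57 + $154.68 + $58.01 + $6.54 + $181.51 = $671.24
Net pay = $2848.58 − $671.24 = $2177.34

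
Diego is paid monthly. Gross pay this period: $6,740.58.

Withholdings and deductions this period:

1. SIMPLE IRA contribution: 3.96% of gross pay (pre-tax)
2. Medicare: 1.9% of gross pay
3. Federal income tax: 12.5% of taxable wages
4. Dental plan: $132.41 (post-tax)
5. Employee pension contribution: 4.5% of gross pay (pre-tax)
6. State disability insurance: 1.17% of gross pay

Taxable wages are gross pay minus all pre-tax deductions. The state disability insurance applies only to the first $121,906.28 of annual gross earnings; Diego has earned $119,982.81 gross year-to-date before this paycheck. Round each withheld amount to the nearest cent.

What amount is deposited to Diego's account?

$5,116.05

Employee pension contribution: $6,740.58 × 0.045 = $303.33
SIMPLE IRA contribution: $6,740.58 × 0.0396 = $266.93
Pre-tax total = $303.33 + $266.93 = $570.26
Taxable wages = $6,740.58 − $570.26 = $6,170.32
Federal income tax: $6,170.32 × 0.125 = $771.29
State disability insurance: only $121,906.28 − $119,982.81 = $1,923.47 of this check is subject → $1,923.47 × 0.0117 = $22.50
Medicare: $6,740.58 × 0.019 = $128.07
Dental plan: $132.41
Total deductions = $303.33 + $266.93 + $771.29 + $22.50 + $128.07 + $132.41 = $1,624.53
Net pay = $6,740.58 − $1,624.53 = $5,116.05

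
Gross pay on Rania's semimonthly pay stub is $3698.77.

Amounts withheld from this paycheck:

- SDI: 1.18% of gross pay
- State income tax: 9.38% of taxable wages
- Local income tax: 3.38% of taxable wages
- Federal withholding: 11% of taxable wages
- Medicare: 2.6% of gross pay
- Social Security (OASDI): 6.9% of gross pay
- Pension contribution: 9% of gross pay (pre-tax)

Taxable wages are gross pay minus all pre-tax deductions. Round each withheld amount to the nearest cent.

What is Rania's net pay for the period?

$2171.10

Pension contribution: $3698.77 × 0.09 = $332.89
Taxable wages = $3698.77 − $332.89 = $3365.88
Federal withholding: $3365.88 × 0.11 = $370.25
State income tax: $3365.88 × 0.0938 = $315.72
Local income tax: $3365.88 × 0.0338 = $113.77
Social Security (OASDI): $3698.77 × 0.069 = $255.22
SDI: $3698.77 × 0.0118 = $43.65
Medicare: $3698.77 × 0.026 = $96.17
Total deductions = $332.89 + $370.25 + $315.72 + $113.77 + $255.22 + $43.65 + $96.17 = $1527.67
Net pay = $3698.77 − $1527.67 = $2171.10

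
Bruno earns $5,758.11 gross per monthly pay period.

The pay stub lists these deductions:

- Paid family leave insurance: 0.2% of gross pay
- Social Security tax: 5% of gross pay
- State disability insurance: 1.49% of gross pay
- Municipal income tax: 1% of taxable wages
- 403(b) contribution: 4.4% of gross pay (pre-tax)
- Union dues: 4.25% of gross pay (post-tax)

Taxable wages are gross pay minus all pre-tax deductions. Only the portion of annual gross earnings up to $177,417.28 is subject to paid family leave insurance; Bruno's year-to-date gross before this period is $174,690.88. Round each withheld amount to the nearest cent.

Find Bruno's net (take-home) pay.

$4,825.82

403(b) contribution: $5,758.11 × 0.044 = $253.36
Taxable wages = $5,758.11 − $253.36 = $5,504.75
Municipal income tax: $5,504.75 × 0.01 = $55.05
State disability insurance: $5,758.11 × 0.0149 = $85.80
Social Security tax: $5,758.11 × 0.05 = $287.91
Paid family leave insurance: only $177,417.28 − $174,690.88 = $2,726.40 of this check is subject → $2,726.40 × 0.002 = $5.45
Union dues: $5,758.11 × 0.0425 = $244.72
Total deductions = $253.36 + $55.05 + $85.80 + $287.91 + $5.45 + $244.72 = $932.29
Net pay = $5,758.11 − $932.29 = $4,825.82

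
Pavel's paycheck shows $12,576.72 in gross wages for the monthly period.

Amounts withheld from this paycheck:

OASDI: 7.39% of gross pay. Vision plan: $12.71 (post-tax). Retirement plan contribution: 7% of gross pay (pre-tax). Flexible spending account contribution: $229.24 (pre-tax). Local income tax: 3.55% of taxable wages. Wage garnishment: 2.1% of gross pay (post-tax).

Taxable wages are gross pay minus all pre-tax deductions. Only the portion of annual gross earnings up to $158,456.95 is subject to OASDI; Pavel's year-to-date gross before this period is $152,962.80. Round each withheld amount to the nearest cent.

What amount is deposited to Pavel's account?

$10,377.19

Flexible spending account contribution: $229.24
Retirement plan contribution: $12,576.72 × 0.07 = $880.37
Pre-tax total = $229.24 + $880.37 = $1,109.61
Taxable wages = $12,576.72 − $1,109.61 = $11,467.11
Local income tax: $11,467.11 × 0.0355 = $407.08
OASDI: only $158,456.95 − $152,962.80 = $5,494.15 of this check is subject → $5,494.15 × 0.0739 = $406.02
Wage garnishment: $12,576.72 × 0.021 = $264.11
Vision plan: $12.71
Total deductions = $229.24 + $880.37 + $407.08 + $406.02 + $264.11 + $12.71 = $2,199.53
Net pay = $12,576.72 − $2,199.53 = $10,377.19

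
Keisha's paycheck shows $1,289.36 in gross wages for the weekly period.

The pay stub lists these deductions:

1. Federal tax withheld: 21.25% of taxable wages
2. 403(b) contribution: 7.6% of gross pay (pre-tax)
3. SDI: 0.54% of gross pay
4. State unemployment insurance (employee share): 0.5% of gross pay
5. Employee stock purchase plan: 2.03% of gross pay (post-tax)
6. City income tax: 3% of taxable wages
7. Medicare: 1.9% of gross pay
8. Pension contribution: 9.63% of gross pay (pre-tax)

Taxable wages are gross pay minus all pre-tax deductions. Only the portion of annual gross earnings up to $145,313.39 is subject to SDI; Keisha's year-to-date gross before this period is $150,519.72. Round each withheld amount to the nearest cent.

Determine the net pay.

Pension contribution: $1,289.36 × 0.0963 = $124.17
403(b) contribution: $1,289.36 × 0.076 = $97.99
Pre-tax total = $124.17 + $97.99 = $222.16
Taxable wages = $1,289.36 − $222.16 = $1,067.20
City income tax: $1,067.20 × 0.03 = $32.02
Federal tax withheld: $1,067.20 × 0.2125 = $226.78
SDI: annual cap $145,313.39 already reached (YTD $150,519.72), so $0.00
State unemployment insurance (employee share): $1,289.36 × 0.005 = $6.45
Medicare: $1,289.36 × 0.019 = $24.50
Employee stock purchase plan: $1,289.36 × 0.0203 = $26.17
Total deductions = $124.17 + $97.99 + $32.02 + $226.78 + $0.00 + $6.45 + $24.50 + $26.17 = $538.08
Net pay = $1,289.36 − $538.08 = $751.28

$751.28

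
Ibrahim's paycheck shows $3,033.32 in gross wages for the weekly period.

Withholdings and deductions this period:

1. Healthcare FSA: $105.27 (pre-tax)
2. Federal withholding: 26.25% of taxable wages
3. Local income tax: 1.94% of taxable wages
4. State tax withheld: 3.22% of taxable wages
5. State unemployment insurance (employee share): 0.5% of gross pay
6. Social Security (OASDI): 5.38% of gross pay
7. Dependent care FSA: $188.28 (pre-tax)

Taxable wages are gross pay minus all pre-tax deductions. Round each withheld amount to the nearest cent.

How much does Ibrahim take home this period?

$1,700.85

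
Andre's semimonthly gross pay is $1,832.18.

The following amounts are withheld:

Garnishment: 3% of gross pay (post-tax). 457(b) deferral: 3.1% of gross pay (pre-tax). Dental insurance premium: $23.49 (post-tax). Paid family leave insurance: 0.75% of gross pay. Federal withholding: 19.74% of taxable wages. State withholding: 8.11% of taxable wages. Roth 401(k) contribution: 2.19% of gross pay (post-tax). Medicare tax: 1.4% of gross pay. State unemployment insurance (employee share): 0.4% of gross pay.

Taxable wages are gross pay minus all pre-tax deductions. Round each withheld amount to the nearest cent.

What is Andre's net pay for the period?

$1,115.64

457(b) deferral: $1,832.18 × 0.031 = $56.80
Taxable wages = $1,832.18 − $56.80 = $1,775.38
Federal withholding: $1,775.38 × 0.1974 = $350.46
State withholding: $1,775.38 × 0.0811 = $143.98
Medicare tax: $1,832.18 × 0.014 = $25.65
State unemployment insurance (employee share): $1,832.18 × 0.004 = $7.33
Paid family leave insurance: $1,832.18 × 0.0075 = $13.74
Garnishment: $1,832.18 × 0.03 = $54.97
Dental insurance premium: $23.49
Roth 401(k) contribution: $1,832.18 × 0.0219 = $40.12
Total deductions = $56.80 + $350.46 + $143.98 + $25.65 + $7.33 + $13.74 + $54.97 + $23.49 + $40.12 = $716.54
Net pay = $1,832.18 − $716.54 = $1,115.64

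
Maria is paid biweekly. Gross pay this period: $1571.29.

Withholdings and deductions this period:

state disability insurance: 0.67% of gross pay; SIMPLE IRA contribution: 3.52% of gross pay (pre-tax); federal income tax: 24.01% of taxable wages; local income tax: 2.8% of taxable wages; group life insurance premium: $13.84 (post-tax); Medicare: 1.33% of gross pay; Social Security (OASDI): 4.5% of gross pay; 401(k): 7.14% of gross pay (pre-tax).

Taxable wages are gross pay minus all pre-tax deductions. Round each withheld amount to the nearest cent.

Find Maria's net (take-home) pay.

$911.45

SIMPLE IRA contribution: $1571.29 × 0.0352 = $55.31
401(k): $1571.29 × 0.0714 = $112.19
Pre-tax total = $55.31 + $112.19 = $167.50
Taxable wages = $1571.29 − $167.50 = $1403.79
Federal income tax: $1403.79 × 0.2401 = $337.05
Local income tax: $1403.79 × 0.028 = $39.31
State disability insurance: $1571.29 × 0.0067 = $10.53
Social Security (OASDI): $1571.29 × 0.045 = $70.71
Medicare: $1571.29 × 0.0133 = $20.90
Group life insurance premium: $13.84
Total deductions = $55.31 + $112.19 + $337.05 + $39.31 + $10.53 + $70.71 + $20.90 + $13.84 = $659.84
Net pay = $1571.29 − $659.84 = $911.45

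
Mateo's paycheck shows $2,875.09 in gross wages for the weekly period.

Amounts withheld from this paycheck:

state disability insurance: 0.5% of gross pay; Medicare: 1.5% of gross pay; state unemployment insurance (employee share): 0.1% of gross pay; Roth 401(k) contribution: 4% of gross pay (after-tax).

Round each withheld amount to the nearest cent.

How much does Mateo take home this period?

$2,699.70

Medicare: $2,875.09 × 0.015 = $43.13
State unemployment insurance (employee share): $2,875.09 × 0.001 = $2.88
State disability insurance: $2,875.09 × 0.005 = $14.38
Roth 401(k) contribution: $2,875.09 × 0.04 = $115.00
Total deductions = $43.13 + $2.88 + $14.38 + $115.00 = $175.39
Net pay = $2,875.09 − $175.39 = $2,699.70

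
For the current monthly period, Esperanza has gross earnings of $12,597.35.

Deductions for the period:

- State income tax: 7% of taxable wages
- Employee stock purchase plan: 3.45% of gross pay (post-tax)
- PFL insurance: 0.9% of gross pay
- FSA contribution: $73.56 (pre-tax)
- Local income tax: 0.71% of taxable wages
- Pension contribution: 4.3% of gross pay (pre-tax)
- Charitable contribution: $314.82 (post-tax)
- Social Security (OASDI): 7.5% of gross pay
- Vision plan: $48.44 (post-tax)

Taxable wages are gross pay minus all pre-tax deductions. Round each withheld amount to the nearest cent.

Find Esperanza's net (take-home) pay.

Pension contribution: $12,597.35 × 0.043 = $541.69
FSA contribution: $73.56
Pre-tax total = $541.69 + $73.56 = $615.25
Taxable wages = $12,597.35 − $615.25 = $11,982.10
State income tax: $11,982.10 × 0.07 = $838.75
Local income tax: $11,982.10 × 0.0071 = $85.07
PFL insurance: $12,597.35 × 0.009 = $113.38
Social Security (OASDI): $12,597.35 × 0.075 = $944.80
Vision plan: $48.44
Charitable contribution: $314.82
Employee stock purchase plan: $12,597.35 × 0.0345 = $434.61
Total deductions = $541.69 + $73.56 + $838.75 + $85.07 + $113.38 + $944.80 + $48.44 + $314.82 + $434.61 = $3,395.12
Net pay = $12,597.35 − $3,395.12 = $9,202.23

$9,202.23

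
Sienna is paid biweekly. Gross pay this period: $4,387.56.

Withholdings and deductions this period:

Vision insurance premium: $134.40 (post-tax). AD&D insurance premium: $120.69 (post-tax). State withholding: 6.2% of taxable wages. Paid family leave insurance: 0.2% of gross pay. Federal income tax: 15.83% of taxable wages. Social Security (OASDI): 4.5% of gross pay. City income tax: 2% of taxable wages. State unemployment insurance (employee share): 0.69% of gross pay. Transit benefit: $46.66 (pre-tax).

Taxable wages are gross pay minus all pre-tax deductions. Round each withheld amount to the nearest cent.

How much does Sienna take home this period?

$2,806.20

Transit benefit: $46.66
Taxable wages = $4,387.56 − $46.66 = $4,340.90
Federal income tax: $4,340.90 × 0.1583 = $687.16
City income tax: $4,340.90 × 0.02 = $86.82
State withholding: $4,340.90 × 0.062 = $269.14
Social Security (OASDI): $4,387.56 × 0.045 = $197.44
State unemployment insurance (employee share): $4,387.56 × 0.0069 = $30.27
Paid family leave insurance: $4,387.56 × 0.002 = $8.78
Vision insurance premium: $134.40
AD&D insurance premium: $120.69
Total deductions = $46.66 + $687.16 + $86.82 + $269.14 + $197.44 + $30.27 + $8.78 + $134.40 + $120.69 = $1,581.36
Net pay = $4,387.56 − $1,581.36 = $2,806.20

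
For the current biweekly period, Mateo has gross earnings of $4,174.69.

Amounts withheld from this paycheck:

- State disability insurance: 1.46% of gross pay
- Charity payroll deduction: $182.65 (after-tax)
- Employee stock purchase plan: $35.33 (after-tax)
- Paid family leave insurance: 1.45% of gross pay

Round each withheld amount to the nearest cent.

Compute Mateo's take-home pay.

$3,835.23

Paid family leave insurance: $4,174.69 × 0.0145 = $60.53
State disability insurance: $4,174.69 × 0.0146 = $60.95
Employee stock purchase plan: $35.33
Charity payroll deduction: $182.65
Total deductions = $60.53 + $60.95 + $35.33 + $182.65 = $339.46
Net pay = $4,174.69 − $339.46 = $3,835.23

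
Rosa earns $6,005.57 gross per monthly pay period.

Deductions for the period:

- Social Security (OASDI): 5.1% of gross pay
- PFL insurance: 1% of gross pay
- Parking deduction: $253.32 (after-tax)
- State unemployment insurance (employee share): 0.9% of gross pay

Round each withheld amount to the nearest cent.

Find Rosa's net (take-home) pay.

$5,331.86

PFL insurance: $6,005.57 × 0.01 = $60.06
State unemployment insurance (employee share): $6,005.57 × 0.009 = $54.05
Social Security (OASDI): $6,005.57 × 0.051 = $306.28
Parking deduction: $253.32
Total deductions = $60.06 + $54.05 + $306.28 + $253.32 = $673.71
Net pay = $6,005.57 − $673.71 = $5,331.86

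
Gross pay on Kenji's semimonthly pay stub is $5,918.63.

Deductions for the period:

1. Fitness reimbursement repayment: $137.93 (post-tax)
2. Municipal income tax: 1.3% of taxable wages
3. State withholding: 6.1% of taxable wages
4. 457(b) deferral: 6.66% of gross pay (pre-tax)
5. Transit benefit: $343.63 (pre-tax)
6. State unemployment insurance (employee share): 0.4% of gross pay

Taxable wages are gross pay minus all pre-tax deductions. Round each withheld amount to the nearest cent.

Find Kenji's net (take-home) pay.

457(b) deferral: $5,918.63 × 0.0666 = $394.18
Transit benefit: $343.63
Pre-tax total = $394.18 + $343.63 = $737.81
Taxable wages = $5,918.63 − $737.81 = $5,180.82
State withholding: $5,180.82 × 0.061 = $316.03
Municipal income tax: $5,180.82 × 0.013 = $67.35
State unemployment insurance (employee share): $5,918.63 × 0.004 = $23.67
Fitness reimbursement repayment: $137.93
Total deductions = $394.18 + $343.63 + $316.03 + $67.35 + $23.67 + $137.93 = $1,282.79
Net pay = $5,918.63 − $1,282.79 = $4,635.84

$4,635.84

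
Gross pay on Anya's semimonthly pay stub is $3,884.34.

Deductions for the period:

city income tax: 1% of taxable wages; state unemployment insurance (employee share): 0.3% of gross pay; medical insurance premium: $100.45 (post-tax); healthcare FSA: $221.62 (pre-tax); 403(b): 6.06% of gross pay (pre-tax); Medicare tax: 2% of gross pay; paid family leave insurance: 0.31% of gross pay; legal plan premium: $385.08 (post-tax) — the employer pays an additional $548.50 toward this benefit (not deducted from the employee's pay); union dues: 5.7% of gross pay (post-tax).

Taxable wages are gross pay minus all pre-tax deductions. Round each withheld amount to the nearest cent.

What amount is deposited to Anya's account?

403(b): $3,884.34 × 0.0606 = $235.39
Healthcare FSA: $221.62
Pre-tax total = $235.39 + $221.62 = $457.01
Taxable wages = $3,884.34 − $457.01 = $3,427.33
City income tax: $3,427.33 × 0.01 = $34.27
Paid family leave insurance: $3,884.34 × 0.0031 = $12.04
State unemployment insurance (employee share): $3,884.34 × 0.003 = $11.65
Medicare tax: $3,884.34 × 0.02 = $77.69
Medical insurance premium: $100.45
Union dues: $3,884.34 × 0.057 = $221.41
Legal plan premium: $385.08
(Employer's $548.50 toward legal plan premium is not withheld from the employee.)
Total deductions = $235.39 + $221.62 + $34.27 + $12.04 + $11.65 + $77.69 + $100.45 + $221.41 + $385.08 = $1,299.60
Net pay = $3,884.34 − $1,299.60 = $2,584.74

$2,584.74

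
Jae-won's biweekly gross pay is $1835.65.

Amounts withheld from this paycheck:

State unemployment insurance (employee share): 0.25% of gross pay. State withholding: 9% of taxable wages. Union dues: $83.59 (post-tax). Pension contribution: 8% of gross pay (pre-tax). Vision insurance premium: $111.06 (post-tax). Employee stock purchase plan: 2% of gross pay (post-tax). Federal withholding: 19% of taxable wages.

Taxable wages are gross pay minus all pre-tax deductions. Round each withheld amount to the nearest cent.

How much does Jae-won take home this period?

$979.99

Pension contribution: $1835.65 × 0.08 = $146.85
Taxable wages = $1835.65 − $146.85 = $1688.80
State withholding: $1688.80 × 0.09 = $151.99
Federal withholding: $1688.80 × 0.19 = $320.87
State unemployment insurance (employee share): $1835.65 × 0.0025 = $4.59
Union dues: $83.59
Employee stock purchase plan: $1835.65 × 0.02 = $36.71
Vision insurance premium: $111.06
Total deductions = $146.85 + $151.99 + $320.87 + $4.59 + $83.59 + $36.71 + $111.06 = $855.66
Net pay = $1835.65 − $855.66 = $979.99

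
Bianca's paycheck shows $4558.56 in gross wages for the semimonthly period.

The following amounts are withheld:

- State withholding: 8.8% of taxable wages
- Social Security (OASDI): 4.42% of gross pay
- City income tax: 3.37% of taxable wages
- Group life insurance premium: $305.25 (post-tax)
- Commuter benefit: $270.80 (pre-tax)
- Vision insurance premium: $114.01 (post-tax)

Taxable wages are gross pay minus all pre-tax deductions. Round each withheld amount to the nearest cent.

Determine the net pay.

Commuter benefit: $270.80
Taxable wages = $4558.56 − $270.80 = $4287.76
State withholding: $4287.76 × 0.088 = $377.32
City income tax: $4287.76 × 0.0337 = $144.50
Social Security (OASDI): $4558.56 × 0.0442 = $201.49
Vision insurance premium: $114.01
Group life insurance premium: $305.25
Total deductions = $270.80 + $377.32 + $144.50 + $201.49 + $114.01 + $305.25 = $1413.37
Net pay = $4558.56 − $1413.37 = $3145.19

$3145.19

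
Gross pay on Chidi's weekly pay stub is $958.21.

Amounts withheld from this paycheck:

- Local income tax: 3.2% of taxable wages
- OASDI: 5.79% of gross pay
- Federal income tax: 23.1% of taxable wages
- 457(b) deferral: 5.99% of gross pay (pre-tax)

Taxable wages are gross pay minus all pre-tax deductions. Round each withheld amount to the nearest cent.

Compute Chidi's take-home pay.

$608.41

457(b) deferral: $958.21 × 0.0599 = $57.40
Taxable wages = $958.21 − $57.40 = $900.81
Federal income tax: $900.81 × 0.231 = $208.09
Local income tax: $900.81 × 0.032 = $28.83
OASDI: $958.21 × 0.0579 = $55.48
Total deductions = $57.40 + $208.09 + $28.83 + $55.48 = $349.80
Net pay = $958.21 − $349.80 = $608.41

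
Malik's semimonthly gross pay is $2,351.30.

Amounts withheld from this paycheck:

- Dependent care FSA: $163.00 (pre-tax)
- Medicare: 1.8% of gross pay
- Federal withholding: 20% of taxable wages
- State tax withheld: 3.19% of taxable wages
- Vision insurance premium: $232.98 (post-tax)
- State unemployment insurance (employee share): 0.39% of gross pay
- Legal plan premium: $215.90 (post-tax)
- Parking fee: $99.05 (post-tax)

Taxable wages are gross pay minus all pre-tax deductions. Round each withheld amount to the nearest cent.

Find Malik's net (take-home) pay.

$1,081.41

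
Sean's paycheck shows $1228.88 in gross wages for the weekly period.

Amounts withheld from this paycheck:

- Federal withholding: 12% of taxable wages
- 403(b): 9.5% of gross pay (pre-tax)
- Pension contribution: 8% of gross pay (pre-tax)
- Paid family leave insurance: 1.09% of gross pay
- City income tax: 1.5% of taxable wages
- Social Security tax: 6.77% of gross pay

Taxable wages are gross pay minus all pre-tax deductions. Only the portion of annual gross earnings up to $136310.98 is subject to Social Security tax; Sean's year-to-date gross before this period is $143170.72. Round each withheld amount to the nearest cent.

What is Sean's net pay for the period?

$863.57

403(b): $1228.88 × 0.095 = $116.74
Pension contribution: $1228.88 × 0.08 = $98.31
Pre-tax total = $116.74 + $98.31 = $215.05
Taxable wages = $1228.88 − $215.05 = $1013.83
Federal withholding: $1013.83 × 0.12 = $121.66
City income tax: $1013.83 × 0.015 = $15.21
Social Security tax: annual cap $136310.98 already reached (YTD $143170.72), so $0.00
Paid family leave insurance: $1228.88 × 0.0109 = $13.39
Total deductions = $116.74 + $98.31 + $121.66 + $15.21 + $0.00 + $13.39 = $365.31
Net pay = $1228.88 − $365.31 = $863.57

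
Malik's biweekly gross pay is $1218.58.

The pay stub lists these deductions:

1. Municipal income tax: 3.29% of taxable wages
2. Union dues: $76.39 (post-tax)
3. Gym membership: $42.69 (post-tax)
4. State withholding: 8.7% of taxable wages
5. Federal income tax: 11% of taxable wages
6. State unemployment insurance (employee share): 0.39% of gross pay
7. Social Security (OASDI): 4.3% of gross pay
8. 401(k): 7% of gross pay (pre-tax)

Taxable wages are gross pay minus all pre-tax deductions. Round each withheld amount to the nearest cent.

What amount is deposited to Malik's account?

$696.51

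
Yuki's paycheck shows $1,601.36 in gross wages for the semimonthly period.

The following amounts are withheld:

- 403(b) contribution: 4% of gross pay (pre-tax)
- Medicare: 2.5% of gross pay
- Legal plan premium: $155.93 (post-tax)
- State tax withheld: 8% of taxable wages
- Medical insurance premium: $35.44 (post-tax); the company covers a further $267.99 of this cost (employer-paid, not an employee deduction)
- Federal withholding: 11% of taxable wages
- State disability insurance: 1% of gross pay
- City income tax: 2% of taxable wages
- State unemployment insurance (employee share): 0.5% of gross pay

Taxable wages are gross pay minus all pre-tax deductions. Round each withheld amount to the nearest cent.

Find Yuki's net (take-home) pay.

$959.06

403(b) contribution: $1,601.36 × 0.04 = $64.05
Taxable wages = $1,601.36 − $64.05 = $1,537.31
State tax withheld: $1,537.31 × 0.08 = $122.98
City income tax: $1,537.31 × 0.02 = $30.75
Federal withholding: $1,537.31 × 0.11 = $169.10
State unemployment insurance (employee share): $1,601.36 × 0.005 = $8.01
State disability insurance: $1,601.36 × 0.01 = $16.01
Medicare: $1,601.36 × 0.025 = $40.03
Legal plan premium: $155.93
Medical insurance premium: $35.44
(Employer's $267.99 toward medical insurance premium is not withheld from the employee.)
Total deductions = $64.05 + $122.98 + $30.75 + $169.10 + $8.01 + $16.01 + $40.03 + $155.93 + $35.44 = $642.30
Net pay = $1,601.36 − $642.30 = $959.06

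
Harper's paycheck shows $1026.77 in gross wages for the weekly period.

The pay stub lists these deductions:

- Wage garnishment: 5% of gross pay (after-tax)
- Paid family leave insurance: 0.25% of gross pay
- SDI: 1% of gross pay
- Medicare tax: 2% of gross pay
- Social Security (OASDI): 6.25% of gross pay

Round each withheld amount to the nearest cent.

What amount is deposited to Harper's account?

Social Security (OASDI): $1026.77 × 0.0625 = $64.17
SDI: $1026.77 × 0.01 = $10.27
Paid family leave insurance: $1026.77 × 0.0025 = $2.57
Medicare tax: $1026.77 × 0.02 = $20.54
Wage garnishment: $1026.77 × 0.05 = $51.34
Total deductions = $64.17 + $10.27 + $2.57 + $20.54 + $51.34 = $148.89
Net pay = $1026.77 − $148.89 = $877.88

$877.88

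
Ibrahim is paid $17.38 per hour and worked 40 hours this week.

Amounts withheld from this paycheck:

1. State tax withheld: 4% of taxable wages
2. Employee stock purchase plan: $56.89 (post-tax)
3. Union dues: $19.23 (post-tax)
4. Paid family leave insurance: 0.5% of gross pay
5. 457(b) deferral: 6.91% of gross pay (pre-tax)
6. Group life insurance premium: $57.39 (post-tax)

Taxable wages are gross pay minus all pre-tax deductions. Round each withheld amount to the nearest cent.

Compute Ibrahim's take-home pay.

$484.28

Gross pay: 40 × $17.38 = $695.20
457(b) deferral: $695.20 × 0.0691 = $48.04
Taxable wages = $695.20 − $48.04 = $647.16
State tax withheld: $647.16 × 0.04 = $25.89
Paid family leave insurance: $695.20 × 0.005 = $3.48
Group life insurance premium: $57.39
Union dues: $19.23
Employee stock purchase plan: $56.89
Total deductions = $48.04 + $25.89 + $3.48 + $57.39 + $19.23 + $56.89 = $210.92
Net pay = $695.20 − $210.92 = $484.28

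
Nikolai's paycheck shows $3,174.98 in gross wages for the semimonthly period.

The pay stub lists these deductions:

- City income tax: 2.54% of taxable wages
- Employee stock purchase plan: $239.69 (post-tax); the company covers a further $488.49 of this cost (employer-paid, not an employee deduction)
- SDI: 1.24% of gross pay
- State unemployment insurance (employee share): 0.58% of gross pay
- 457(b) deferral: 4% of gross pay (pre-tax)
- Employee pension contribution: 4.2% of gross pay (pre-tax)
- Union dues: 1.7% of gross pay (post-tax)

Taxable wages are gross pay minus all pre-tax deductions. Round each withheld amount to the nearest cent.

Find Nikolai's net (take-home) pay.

Employee pension contribution: $3,174.98 × 0.042 = $133.35
457(b) deferral: $3,174.98 × 0.04 = $127.00
Pre-tax total = $133.35 + $127.00 = $260.35
Taxable wages = $3,174.98 − $260.35 = $2,914.63
City income tax: $2,914.63 × 0.0254 = $74.03
SDI: $3,174.98 × 0.0124 = $39.37
State unemployment insurance (employee share): $3,174.98 × 0.0058 = $18.41
Union dues: $3,174.98 × 0.017 = $53.97
Employee stock purchase plan: $239.69
(Employer's $488.49 toward employee stock purchase plan is not withheld from the employee.)
Total deductions = $133.35 + $127.00 + $74.03 + $39.37 + $18.41 + $53.97 + $239.69 = $685.82
Net pay = $3,174.98 − $685.82 = $2,489.16

$2,489.16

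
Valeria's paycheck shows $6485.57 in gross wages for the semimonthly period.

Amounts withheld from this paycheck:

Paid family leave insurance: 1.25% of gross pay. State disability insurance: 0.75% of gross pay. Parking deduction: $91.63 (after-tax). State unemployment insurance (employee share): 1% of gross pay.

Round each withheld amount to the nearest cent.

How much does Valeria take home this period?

State unemployment insurance (employee share): $6485.57 × 0.01 = $64.86
State disability insurance: $6485.57 × 0.0075 = $48.64
Paid family leave insurance: $6485.57 × 0.0125 = $81.07
Parking deduction: $91.63
Total deductions = $64.86 + $48.64 + $81.07 + $91.63 = $286.20
Net pay = $6485.57 − $286.20 = $6199.37

$6199.37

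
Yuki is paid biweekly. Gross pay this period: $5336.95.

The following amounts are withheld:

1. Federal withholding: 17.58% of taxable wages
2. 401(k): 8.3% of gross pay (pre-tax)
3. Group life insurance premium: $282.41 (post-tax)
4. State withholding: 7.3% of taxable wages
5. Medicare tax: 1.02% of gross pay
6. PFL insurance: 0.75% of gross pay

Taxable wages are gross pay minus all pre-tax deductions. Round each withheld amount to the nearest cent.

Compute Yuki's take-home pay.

$3299.48

401(k): $5336.95 × 0.083 = $442.97
Taxable wages = $5336.95 − $442.97 = $4893.98
State withholding: $4893.98 × 0.073 = $357.26
Federal withholding: $4893.98 × 0.1758 = $860.36
Medicare tax: $5336.95 × 0.0102 = $54.44
PFL insurance: $5336.95 × 0.0075 = $40.03
Group life insurance premium: $282.41
Total deductions = $442.97 + $357.26 + $860.36 + $54.44 + $40.03 + $282.41 = $2037.47
Net pay = $5336.95 − $2037.47 = $3299.48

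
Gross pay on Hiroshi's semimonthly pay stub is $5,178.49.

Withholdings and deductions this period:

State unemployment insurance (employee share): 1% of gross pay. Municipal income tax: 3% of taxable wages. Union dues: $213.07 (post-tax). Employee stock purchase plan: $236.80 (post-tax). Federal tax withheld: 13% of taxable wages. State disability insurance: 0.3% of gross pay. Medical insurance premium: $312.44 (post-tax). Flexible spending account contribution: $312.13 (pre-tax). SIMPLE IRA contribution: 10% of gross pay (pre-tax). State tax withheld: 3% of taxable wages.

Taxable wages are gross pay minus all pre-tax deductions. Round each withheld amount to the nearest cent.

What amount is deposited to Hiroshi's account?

$2,692.65

Flexible spending account contribution: $312.13
SIMPLE IRA contribution: $5,178.49 × 0.1 = $517.85
Pre-tax total = $312.13 + $517.85 = $829.98
Taxable wages = $5,178.49 − $829.98 = $4,348.51
State tax withheld: $4,348.51 × 0.03 = $130.46
Municipal income tax: $4,348.51 × 0.03 = $130.46
Federal tax withheld: $4,348.51 × 0.13 = $565.31
State unemployment insurance (employee share): $5,178.49 × 0.01 = $51.78
State disability insurance: $5,178.49 × 0.003 = $15.54
Medical insurance premium: $312.44
Union dues: $213.07
Employee stock purchase plan: $236.80
Total deductions = $312.13 + $517.85 + $130.46 + $130.46 + $565.31 + $51.78 + $15.54 + $312.44 + $213.07 + $236.80 = $2,485.84
Net pay = $5,178.49 − $2,485.84 = $2,692.65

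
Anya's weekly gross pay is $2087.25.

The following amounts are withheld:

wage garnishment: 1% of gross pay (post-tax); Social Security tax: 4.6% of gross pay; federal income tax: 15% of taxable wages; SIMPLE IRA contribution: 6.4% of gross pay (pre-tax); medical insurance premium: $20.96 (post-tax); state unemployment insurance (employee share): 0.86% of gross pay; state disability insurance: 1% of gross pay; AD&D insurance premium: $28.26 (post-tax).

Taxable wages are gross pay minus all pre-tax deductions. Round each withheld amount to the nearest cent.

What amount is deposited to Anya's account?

$1455.70

SIMPLE IRA contribution: $2087.25 × 0.064 = $133.58
Taxable wages = $2087.25 − $133.58 = $1953.67
Federal income tax: $1953.67 × 0.15 = $293.05
Social Security tax: $2087.25 × 0.046 = $96.01
State unemployment insurance (employee share): $2087.25 × 0.0086 = $17.95
State disability insurance: $2087.25 × 0.01 = $20.87
Wage garnishment: $2087.25 × 0.01 = $20.87
Medical insurance premium: $20.96
AD&D insurance premium: $28.26
Total deductions = $133.58 + $293.05 + $96.01 + $17.95 + $20.87 + $20.87 + $20.96 + $28.26 = $631.55
Net pay = $2087.25 − $631.55 = $1455.70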